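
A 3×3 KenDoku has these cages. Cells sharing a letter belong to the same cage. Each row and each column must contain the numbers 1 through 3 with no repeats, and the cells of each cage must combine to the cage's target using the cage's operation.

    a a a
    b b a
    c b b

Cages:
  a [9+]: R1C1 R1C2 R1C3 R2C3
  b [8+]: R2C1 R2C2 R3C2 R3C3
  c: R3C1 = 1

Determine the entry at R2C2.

The 4 cells of cage a must have sum 9, which forces R2C3 = 3.
Cage c is a single given cell; hence R3C1 = 1.
Row 3 now contains 1, leaving R3C3 = 2.
Column 3 already has 2, leaving R1C3 = 1.
1 is placed in column 1; hence R2C1 = 2.
Cage b needs sum 8, which forces R2C2 = 1.
2 is placed in row 3; hence R3C2 = 3.
Column 1 already has 2; hence R1C1 = 3.
Column 2 already has 3, which forces R1C2 = 2.
Completed grid: 3 2 1 / 2 1 3 / 1 3 2.

1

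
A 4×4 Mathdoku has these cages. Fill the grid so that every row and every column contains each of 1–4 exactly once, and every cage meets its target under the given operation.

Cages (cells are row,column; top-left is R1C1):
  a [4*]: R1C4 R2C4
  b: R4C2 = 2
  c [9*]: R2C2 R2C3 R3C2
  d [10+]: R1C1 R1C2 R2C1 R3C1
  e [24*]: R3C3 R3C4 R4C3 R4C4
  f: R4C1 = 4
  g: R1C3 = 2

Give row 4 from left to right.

4 2 1 3

Cage g is a single given cell, which forces R1C3 = 2.
Cage c needs product 9, so R2C2 = 1.
Cage c has product 9, which forces R2C3 = 3.
Row 2 already has 1, so R2C4 = 4.
The 3 cells of cage c must have product 9, which forces R3C2 = 3.
Cage f is a single given cell, which forces R4C1 = 4.
Cage b is given, leaving R4C2 = 2.
Row 4 now contains 4; hence R4C3 = 1.
1 is placed in row 4, so R4C4 = 3.
Cage d needs sum 10, so R1C1 = 3.
Column 2 already has 3; hence R1C2 = 4.
Column 4 already has 4, leaving R1C4 = 1.
4 is placed in row 2; hence R2C1 = 2.
The 4 cells of cage d must have sum 10; hence R3C1 = 1.
Column 3 already has 1, leaving R3C3 = 4.
Cage e needs product 24; hence R3C4 = 2.
The full grid is 3 4 2 1 / 2 1 3 4 / 1 3 4 2 / 4 2 1 3.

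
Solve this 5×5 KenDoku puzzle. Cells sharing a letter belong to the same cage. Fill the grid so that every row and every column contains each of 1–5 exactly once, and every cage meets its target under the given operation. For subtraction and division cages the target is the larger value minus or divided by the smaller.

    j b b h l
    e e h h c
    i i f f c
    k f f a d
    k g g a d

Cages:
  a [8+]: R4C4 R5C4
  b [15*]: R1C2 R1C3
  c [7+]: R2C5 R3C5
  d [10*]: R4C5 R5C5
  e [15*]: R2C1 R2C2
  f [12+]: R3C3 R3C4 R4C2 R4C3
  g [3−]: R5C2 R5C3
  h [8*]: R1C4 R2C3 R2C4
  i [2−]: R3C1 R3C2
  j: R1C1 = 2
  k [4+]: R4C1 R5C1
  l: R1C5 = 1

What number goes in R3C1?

Cage j is a single given cell, so R1C1 = 2.
L is a freebie, which forces R1C5 = 1.
Row 1 now contains 1, leaving R1C4 = 4.
In row 2, 4 can only go at R2C5, so R2C5 = 4.
Cage c needs two cells with sum 7, so R3C5 = 3.
Cage i's pair has difference 2; hence R3C1 = 4.
Cage i needs two cells with difference 2; hence R3C2 = 2.
The only place for 4 in row 4 is R4C2.
The 4 cells of cage f must have sum 12, which forces R4C3 = 2.
Row 4 already has 2, so R4C5 = 5.
Column 3 already has 2, so R5C3 = 4.
Column 5 now contains 5, which forces R5C5 = 2.
Column 3 already has 2, so R2C3 = 1.
Cage h has product 8; hence R2C4 = 2.
Column 3 already has 1; hence R3C3 = 5.
Row 3 now contains 5, leaving R3C4 = 1.
Row 4 already has 5, so R4C4 = 3.
The two cells of cage g must have difference 3, leaving R5C2 = 1.
The two cells of cage a must have sum 8, so R5C4 = 5.
Cage b's pair has product 15, so R1C2 = 5.
Column 3 now contains 5, which forces R1C3 = 3.
Column 2 now contains 5, so R2C2 = 3.
Row 4 now contains 3, leaving R4C1 = 1.
Row 5 already has 1; hence R5C1 = 3.
Row 2 already has 3, leaving R2C1 = 5.
Completed grid: 2 5 3 4 1 / 5 3 1 2 4 / 4 2 5 1 3 / 1 4 2 3 5 / 3 1 4 5 2.

4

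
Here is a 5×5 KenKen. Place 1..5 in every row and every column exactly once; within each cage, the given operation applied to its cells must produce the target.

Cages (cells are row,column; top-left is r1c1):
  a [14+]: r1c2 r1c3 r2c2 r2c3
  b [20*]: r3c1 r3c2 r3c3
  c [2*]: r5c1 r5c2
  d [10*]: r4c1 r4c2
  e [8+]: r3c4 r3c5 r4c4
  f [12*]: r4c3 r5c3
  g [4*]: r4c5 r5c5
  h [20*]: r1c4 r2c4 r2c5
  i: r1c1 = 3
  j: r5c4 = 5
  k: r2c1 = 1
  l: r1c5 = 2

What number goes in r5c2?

I is a freebie; hence r1c1 = 3.
L is a freebie, leaving r1c5 = 2.
Cage k is given; hence r2c1 = 1.
Column 1 already has 1; hence r5c1 = 2.
Row 5 now contains 2, leaving r5c2 = 1.
Cage j is a single given cell, which forces r5c4 = 5.
Row 5 already has 1; hence r5c5 = 4.
Cage h needs product 20, leaving r1c4 = 1.
Column 4 already has 5, so r2c4 = 4.
Column 5 now contains 4, which forces r2c5 = 5.
Cage b needs product 20, leaving r3c3 = 1.
1 is placed in row 3; hence r3c5 = 3.
Column 1 now contains 2, leaving r4c1 = 5.
Cage d needs two cells with product 10; hence r4c2 = 2.
Cage f needs two cells with product 12, which forces r4c3 = 4.
Row 4 now contains 2, which forces r4c4 = 3.
Column 5 now contains 4, which forces r4c5 = 1.
Row 5 now contains 4, which forces r5c3 = 3.
The 4 cells of cage a must have sum 14, so r1c2 = 4.
Column 3 now contains 4, leaving r1c3 = 5.
Column 2 already has 2, which forces r2c2 = 3.
3 is placed in column 3; hence r2c3 = 2.
5 is placed in column 1; hence r3c1 = 4.
Cage b needs product 20; hence r3c2 = 5.
3 is placed in row 3, leaving r3c4 = 2.
Filled in: 3 4 5 1 2 / 1 3 2 4 5 / 4 5 1 2 3 / 5 2 4 3 1 / 2 1 3 5 4.

1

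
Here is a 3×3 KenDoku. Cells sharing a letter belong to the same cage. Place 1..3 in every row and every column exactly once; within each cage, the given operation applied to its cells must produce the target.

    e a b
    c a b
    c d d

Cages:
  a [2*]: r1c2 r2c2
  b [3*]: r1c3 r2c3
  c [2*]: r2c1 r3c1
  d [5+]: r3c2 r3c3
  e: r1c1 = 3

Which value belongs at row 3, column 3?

Cage e is given, so r1c1 = 3.
3 is placed in row 1, so r1c3 = 1.
1 is placed in column 3; hence r2c3 = 3.
Column 3 now contains 3; hence r3c3 = 2.
Row 1 now contains 1, which forces r1c2 = 2.
The two cells of cage c must have product 2, leaving r2c1 = 2.
Cage a needs two cells with product 2; hence r2c2 = 1.
Row 3 now contains 2, which forces r3c1 = 1.
Row 3 now contains 2, so r3c2 = 3.
Completed grid: 3 2 1 / 2 1 3 / 1 3 2.

2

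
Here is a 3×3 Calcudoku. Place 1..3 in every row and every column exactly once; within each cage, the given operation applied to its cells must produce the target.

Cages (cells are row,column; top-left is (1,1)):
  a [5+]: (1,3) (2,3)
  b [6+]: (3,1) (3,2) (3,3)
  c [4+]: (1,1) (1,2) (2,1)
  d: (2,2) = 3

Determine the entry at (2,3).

Cage c has sum 4; hence (1,1) = 2.
Cage c needs sum 4, so (1,2) = 1.
Row 1 now contains 2; hence (1,3) = 3.
The 3 cells of cage c must have sum 4, so (2,1) = 1.
D is a freebie, so (2,2) = 3.
Column 3 already has 3, leaving (2,3) = 2.
Column 1 now contains 1; hence (3,1) = 3.
Column 2 already has 3, which forces (3,2) = 2.
Column 3 already has 2; hence (3,3) = 1.
The full grid is 2 1 3 / 1 3 2 / 3 2 1.

2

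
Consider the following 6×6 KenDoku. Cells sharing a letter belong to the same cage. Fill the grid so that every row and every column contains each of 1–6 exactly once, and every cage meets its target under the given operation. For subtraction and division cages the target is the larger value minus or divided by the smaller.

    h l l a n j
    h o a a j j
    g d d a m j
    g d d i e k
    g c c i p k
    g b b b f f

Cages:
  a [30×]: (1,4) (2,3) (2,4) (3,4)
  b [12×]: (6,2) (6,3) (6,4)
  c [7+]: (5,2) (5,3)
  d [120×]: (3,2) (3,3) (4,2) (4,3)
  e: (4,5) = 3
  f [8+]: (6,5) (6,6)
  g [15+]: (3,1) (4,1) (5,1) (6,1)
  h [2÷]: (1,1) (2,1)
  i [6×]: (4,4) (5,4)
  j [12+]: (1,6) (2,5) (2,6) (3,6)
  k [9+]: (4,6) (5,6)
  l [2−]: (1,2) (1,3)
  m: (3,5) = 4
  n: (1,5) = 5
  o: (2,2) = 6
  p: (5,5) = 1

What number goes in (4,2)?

N is a freebie, so (1,5) = 5.
Cage o is a single given cell, leaving (2,2) = 6.
Cage m is given; hence (3,5) = 4.
Cage e is given, so (4,5) = 3.
P is a freebie; hence (5,5) = 1.
1 is placed in column 5, which forces (2,5) = 2.
Column 5 already has 2; hence (6,5) = 6.
Row 6 now contains 6; hence (6,6) = 2.
The only place for 5 in row 6 is (6,1).
The only place for 2 in column 1 is (1,1).
In column 1, 4 can only go at (2,1), so (2,1) = 4.
Column 4 needs a 4, and only (6,4) is open for it.
In column 4, 5 can only go at (2,4), so (2,4) = 5.
Row 5 needs a 4, and only (5,6) is open for it.
Column 6 already has 4, leaving (4,6) = 5.
In row 1, 4 can only go at (1,2), so (1,2) = 4.
Cage l's pair has difference 2, so (1,3) = 6.
Column 3 already has 6, so (4,3) = 4.
Cage j has sum 12, so (3,6) = 6.
Cage d has product 120, so (4,2) = 2.
Row 4 already has 2, leaving (4,4) = 1.
2 is placed in column 2; hence (5,2) = 5.
Row 5 already has 5; hence (5,3) = 2.
Column 4 already has 1, which forces (1,4) = 3.
3 is placed in row 1; hence (1,6) = 1.
Cage a has product 30, which forces (2,3) = 1.
1 is placed in column 6, leaving (2,6) = 3.
Cage g has sum 15, so (3,1) = 1.
Column 2 already has 5; hence (3,2) = 3.
Cage d has product 120, leaving (3,3) = 5.
Row 3 now contains 6; hence (3,4) = 2.
Row 4 already has 1, leaving (4,1) = 6.
Cage g needs sum 15, which forces (5,1) = 3.
Cage i's pair has product 6; hence (5,4) = 6.
Column 2 already has 3, leaving (6,2) = 1.
Column 3 now contains 1, leaving (6,3) = 3.
The full grid is 2 4 6 3 5 1 / 4 6 1 5 2 3 / 1 3 5 2 4 6 / 6 2 4 1 3 5 / 3 5 2 6 1 4 / 5 1 3 4 6 2.

2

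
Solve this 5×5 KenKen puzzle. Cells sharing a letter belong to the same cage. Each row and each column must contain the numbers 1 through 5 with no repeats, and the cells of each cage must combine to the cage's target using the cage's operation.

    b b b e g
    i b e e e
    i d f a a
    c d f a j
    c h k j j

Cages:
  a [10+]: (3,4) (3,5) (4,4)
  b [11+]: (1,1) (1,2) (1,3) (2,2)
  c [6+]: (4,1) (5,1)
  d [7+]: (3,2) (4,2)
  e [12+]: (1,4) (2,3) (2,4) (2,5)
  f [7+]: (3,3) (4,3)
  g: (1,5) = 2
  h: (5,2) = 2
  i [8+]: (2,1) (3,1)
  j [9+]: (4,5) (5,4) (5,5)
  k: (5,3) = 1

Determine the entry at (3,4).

1

Cage g is given; hence (1,5) = 2.
Cage h is a single given cell, so (5,2) = 2.
K is a freebie; hence (5,3) = 1.
Cage j needs sum 9, so (4,5) = 1.
1 is placed in row 4; hence (4,1) = 2.
The two cells of cage c must have sum 6, which forces (5,1) = 4.
Row 3 needs a 1, and only (3,4) is open for it.
The 4 cells of cage e must have sum 12, which forces (1,4) = 3.
3 is placed in column 4, which forces (5,4) = 5.
Row 5 already has 5, which forces (5,5) = 3.
3 is placed in row 1; hence (1,1) = 1.
Cage b has sum 11, which forces (2,2) = 1.
Cage e needs sum 12, so (2,3) = 3.
Cage e has sum 12, which forces (2,4) = 2.
3 is placed in column 5; hence (2,5) = 4.
The 3 cells of cage a must have sum 10, which forces (3,5) = 5.
Column 4 already has 5; hence (4,4) = 4.
Row 2 now contains 3, which forces (2,1) = 5.
5 is placed in row 3, which forces (3,1) = 3.
The two cells of cage d must have sum 7, leaving (3,2) = 4.
Cage f needs two cells with sum 7, so (3,3) = 2.
Row 4 already has 4, leaving (4,2) = 3.
Row 4 already has 4, leaving (4,3) = 5.
Column 2 now contains 4, leaving (1,2) = 5.
Column 3 now contains 5, so (1,3) = 4.
The full grid is 1 5 4 3 2 / 5 1 3 2 4 / 3 4 2 1 5 / 2 3 5 4 1 / 4 2 1 5 3.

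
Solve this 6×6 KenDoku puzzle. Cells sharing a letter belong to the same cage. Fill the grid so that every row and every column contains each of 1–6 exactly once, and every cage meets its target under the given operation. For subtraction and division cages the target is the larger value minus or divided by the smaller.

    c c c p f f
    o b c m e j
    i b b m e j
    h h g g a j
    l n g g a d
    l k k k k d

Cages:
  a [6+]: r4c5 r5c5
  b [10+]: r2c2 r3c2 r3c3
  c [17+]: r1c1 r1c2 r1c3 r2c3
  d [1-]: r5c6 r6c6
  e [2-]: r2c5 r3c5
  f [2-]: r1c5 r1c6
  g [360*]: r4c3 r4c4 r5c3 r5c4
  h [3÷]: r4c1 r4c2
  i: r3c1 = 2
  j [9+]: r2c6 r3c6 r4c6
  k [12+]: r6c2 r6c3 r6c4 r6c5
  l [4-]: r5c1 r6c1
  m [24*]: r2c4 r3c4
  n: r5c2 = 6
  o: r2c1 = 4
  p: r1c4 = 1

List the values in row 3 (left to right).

2 5 3 4 1 6

Cage p is given; hence r1c4 = 1.
Cage o is given, leaving r2c1 = 4.
Row 2 now contains 4, which forces r2c4 = 6.
I is a freebie, so r3c1 = 2.
Column 4 now contains 6, which forces r3c4 = 4.
Cage n is given, leaving r5c2 = 6.
Cage g has product 360, so r4c3 = 6.
Cage g has product 360, so r5c3 = 4.
Cage b needs sum 10; hence r2c2 = 2.
The only place for 6 in row 3 is r3c6.
Cage j needs sum 9, so r2c6 = 1.
Cage j needs sum 9, leaving r4c6 = 2.
Cage d needs two cells with difference 1, which forces r6c6 = 4.
The 4 cells of cage k must have sum 12, so r6c5 = 6.
Row 1 needs a 2, and only r1c3 is open for it.
Cage c has sum 17; hence r1c1 = 6.
Cage c has sum 17, so r1c2 = 4.
Cage c has sum 17; hence r2c3 = 5.
Row 2 now contains 5, leaving r2c5 = 3.
5 is placed in column 3; hence r3c3 = 3.
Column 3 now contains 3, so r6c3 = 1.
Cage k has sum 12, leaving r6c4 = 2.
3 is placed in column 5, which forces r1c5 = 5.
Cage f's pair has difference 2, leaving r1c6 = 3.
Row 3 already has 3, which forces r3c2 = 5.
Column 5 now contains 5; hence r3c5 = 1.
Column 5 already has 1, so r4c5 = 4.
Cage l needs two cells with difference 4; hence r5c1 = 1.
Column 5 already has 1, which forces r5c5 = 2.
Column 6 now contains 3; hence r5c6 = 5.
1 is placed in row 6, so r6c1 = 5.
1 is placed in row 6, leaving r6c2 = 3.
1 is placed in column 1, leaving r4c1 = 3.
Column 2 now contains 3; hence r4c2 = 1.
The 4 cells of cage g must have product 360; hence r4c4 = 5.
5 is placed in row 5, leaving r5c4 = 3.
Filled in: 6 4 2 1 5 3 / 4 2 5 6 3 1 / 2 5 3 4 1 6 / 3 1 6 5 4 2 / 1 6 4 3 2 5 / 5 3 1 2 6 4.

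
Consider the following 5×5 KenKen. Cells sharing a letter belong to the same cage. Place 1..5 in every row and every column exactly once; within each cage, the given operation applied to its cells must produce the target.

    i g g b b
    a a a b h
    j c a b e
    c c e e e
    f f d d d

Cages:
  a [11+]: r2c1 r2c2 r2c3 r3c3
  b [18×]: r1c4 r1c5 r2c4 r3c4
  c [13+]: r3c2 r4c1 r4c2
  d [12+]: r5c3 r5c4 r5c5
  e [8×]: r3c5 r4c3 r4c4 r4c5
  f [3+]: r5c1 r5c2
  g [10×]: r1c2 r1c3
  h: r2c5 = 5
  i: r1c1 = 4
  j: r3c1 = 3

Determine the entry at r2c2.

Cage i is a single given cell; hence r1c1 = 4.
Cage b has product 18, so r1c5 = 3.
H is a freebie; hence r2c5 = 5.
Cage j is a single given cell, which forces r3c1 = 3.
Cage e needs product 8, which forces r3c5 = 1.
4 is placed in column 1; hence r4c1 = 5.
Row 4 now contains 5; hence r4c2 = 3.
Column 5 now contains 5, which forces r5c5 = 4.
The 4 cells of cage b must have product 18, leaving r1c4 = 1.
The 4 cells of cage b must have product 18; hence r2c4 = 3.
Cage c needs sum 13, which forces r3c2 = 5.
Row 3 now contains 1, so r3c4 = 2.
Column 4 now contains 1, which forces r4c4 = 4.
Column 5 now contains 4, which forces r4c5 = 2.
Column 4 now contains 3; hence r5c4 = 5.
Column 2 already has 5; hence r1c2 = 2.
Cage g's pair has product 10; hence r1c3 = 5.
Cage a has sum 11; hence r2c2 = 4.
Row 3 already has 2, which forces r3c3 = 4.
Row 4 now contains 4, which forces r4c3 = 1.
2 is placed in column 2, which forces r5c2 = 1.
5 is placed in row 5, leaving r5c3 = 3.
Cage a has sum 11, so r2c1 = 1.
Column 3 already has 1, which forces r2c3 = 2.
Row 5 already has 1, leaving r5c1 = 2.
Filled in: 4 2 5 1 3 / 1 4 2 3 5 / 3 5 4 2 1 / 5 3 1 4 2 / 2 1 3 5 4.

4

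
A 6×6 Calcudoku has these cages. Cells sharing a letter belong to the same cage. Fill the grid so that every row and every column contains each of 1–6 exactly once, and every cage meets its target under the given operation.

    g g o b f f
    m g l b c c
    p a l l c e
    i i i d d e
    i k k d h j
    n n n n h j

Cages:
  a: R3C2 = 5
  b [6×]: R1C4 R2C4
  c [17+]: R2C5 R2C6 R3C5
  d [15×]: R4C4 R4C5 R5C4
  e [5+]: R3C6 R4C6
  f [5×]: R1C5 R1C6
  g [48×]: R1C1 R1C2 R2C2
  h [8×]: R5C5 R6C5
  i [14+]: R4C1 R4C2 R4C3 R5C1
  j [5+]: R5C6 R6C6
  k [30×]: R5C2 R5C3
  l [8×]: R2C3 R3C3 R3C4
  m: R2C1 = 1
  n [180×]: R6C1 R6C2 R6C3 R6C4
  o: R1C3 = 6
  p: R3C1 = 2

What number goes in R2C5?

O is a freebie, which forces R1C3 = 6.
M is a freebie, so R2C1 = 1.
The 3 cells of cage c must have sum 17, so R2C5 = 5.
Cage c has sum 17, so R2C6 = 6.
Cage p is a single given cell, so R3C1 = 2.
Cage a is given; hence R3C2 = 5.
Cage c needs sum 17, so R3C5 = 6.
Column 2 already has 5, which forces R5C2 = 6.
Column 3 already has 6, so R5C3 = 5.
2 is placed in column 1; hence R1C1 = 4.
The 3 cells of cage g must have product 48; hence R1C2 = 3.
Row 1 already has 3, which forces R1C4 = 2.
Column 5 now contains 5; hence R1C5 = 1.
Cage f needs two cells with product 5, leaving R1C6 = 5.
Cage g has product 48, so R2C2 = 4.
Cage l has product 8, which forces R2C3 = 2.
2 is placed in column 4, leaving R2C4 = 3.
The 3 cells of cage d must have product 15, leaving R4C4 = 5.
Column 5 now contains 1, leaving R4C5 = 3.
4 is placed in column 1, so R5C1 = 3.
3 is placed in column 4, which forces R5C4 = 1.
Column 2 already has 3, leaving R6C2 = 2.
Column 3 already has 2; hence R6C3 = 3.
Column 4 already has 5, leaving R6C4 = 6.
2 is placed in row 6, so R6C5 = 4.
4 is placed in row 6, so R6C6 = 1.
Cage l needs product 8; hence R3C3 = 1.
Column 4 now contains 1, so R3C4 = 4.
Cage e's pair has sum 5, which forces R3C6 = 3.
Row 4 now contains 5, which forces R4C1 = 6.
Column 2 now contains 2, leaving R4C2 = 1.
Cage i needs sum 14; hence R4C3 = 4.
Cage e needs two cells with sum 5, which forces R4C6 = 2.
4 is placed in column 5; hence R5C5 = 2.
The two cells of cage j must have sum 5, so R5C6 = 4.
Row 6 already has 6; hence R6C1 = 5.
Filled in: 4 3 6 2 1 5 / 1 4 2 3 5 6 / 2 5 1 4 6 3 / 6 1 4 5 3 2 / 3 6 5 1 2 4 / 5 2 3 6 4 1.

5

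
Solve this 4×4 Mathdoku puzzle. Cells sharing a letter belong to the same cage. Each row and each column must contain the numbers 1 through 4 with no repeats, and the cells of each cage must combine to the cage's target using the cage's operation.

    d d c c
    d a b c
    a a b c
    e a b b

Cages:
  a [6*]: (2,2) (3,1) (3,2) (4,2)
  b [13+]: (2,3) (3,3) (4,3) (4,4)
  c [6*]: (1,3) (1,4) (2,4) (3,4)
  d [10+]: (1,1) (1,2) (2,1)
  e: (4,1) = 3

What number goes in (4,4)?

4

Cage c has product 6, which forces (1,3) = 1.
Cage a has product 6; hence (3,1) = 1.
Cage e is given, leaving (4,1) = 3.
3 is placed in row 4, so (4,3) = 2.
The 4 cells of cage b must have sum 13, so (4,4) = 4.
Cage d has sum 10, which forces (1,1) = 2.
Cage d needs sum 10, so (1,2) = 4.
2 is placed in row 1; hence (1,4) = 3.
Column 1 already has 3, so (2,1) = 4.
4 is placed in row 2; hence (2,3) = 3.
Cage c has product 6, leaving (2,4) = 1.
3 is placed in column 3; hence (3,3) = 4.
Column 4 now contains 3, which forces (3,4) = 2.
2 is placed in row 4, which forces (4,2) = 1.
3 is placed in row 2, so (2,2) = 2.
Row 3 now contains 2, so (3,2) = 3.
Completed grid: 2 4 1 3 / 4 2 3 1 / 1 3 4 2 / 3 1 2 4.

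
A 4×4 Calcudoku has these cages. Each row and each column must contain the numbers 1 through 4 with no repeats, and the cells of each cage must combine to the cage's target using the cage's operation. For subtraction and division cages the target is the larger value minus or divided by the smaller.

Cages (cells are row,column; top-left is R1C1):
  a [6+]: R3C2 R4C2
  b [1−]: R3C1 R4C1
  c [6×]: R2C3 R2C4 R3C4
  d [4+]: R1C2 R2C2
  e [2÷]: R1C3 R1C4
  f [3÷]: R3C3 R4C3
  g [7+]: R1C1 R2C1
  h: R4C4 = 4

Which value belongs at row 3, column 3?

1

H is a freebie, which forces R4C4 = 4.
Cage a's pair has sum 6, leaving R3C2 = 4.
Row 4 now contains 4, leaving R4C2 = 2.
Cage b needs two cells with difference 1, so R3C1 = 2.
The only place for 4 in row 2 is R2C1.
Column 1 now contains 4, so R1C1 = 3.
Row 1 already has 3, so R1C2 = 1.
1 is placed in row 1; hence R1C4 = 2.
Column 2 already has 1, so R2C2 = 3.
Row 2 already has 3, so R2C4 = 1.
1 is placed in column 4, leaving R3C4 = 3.
3 is placed in column 1, which forces R4C1 = 1.
Row 4 now contains 1, leaving R4C3 = 3.
Row 1 already has 2, which forces R1C3 = 4.
Row 2 now contains 1, leaving R2C3 = 2.
Row 3 now contains 3, so R3C3 = 1.
The full grid is 3 1 4 2 / 4 3 2 1 / 2 4 1 3 / 1 2 3 4.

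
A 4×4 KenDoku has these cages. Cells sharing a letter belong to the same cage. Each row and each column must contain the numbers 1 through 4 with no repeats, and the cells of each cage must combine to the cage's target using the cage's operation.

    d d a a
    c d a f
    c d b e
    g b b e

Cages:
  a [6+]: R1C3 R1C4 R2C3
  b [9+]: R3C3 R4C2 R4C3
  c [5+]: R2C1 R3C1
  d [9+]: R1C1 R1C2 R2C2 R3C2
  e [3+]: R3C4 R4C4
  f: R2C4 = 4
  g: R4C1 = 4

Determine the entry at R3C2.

Cage f is a single given cell; hence R2C4 = 4.
G is a freebie; hence R4C1 = 4.
Cage b needs sum 9, leaving R3C3 = 4.
Row 1 needs a 4, and only R1C2 is open for it.
Row 4 needs a 1, and only R4C4 is open for it.
Column 4 now contains 1, which forces R3C4 = 2.
2 is placed in column 4, so R1C4 = 3.
Cage c's pair has sum 5; hence R2C1 = 2.
Row 2 already has 2, which forces R2C3 = 1.
2 is placed in row 3, which forces R3C1 = 3.
Row 3 now contains 3; hence R3C2 = 1.
Column 1 now contains 2, leaving R1C1 = 1.
Column 3 now contains 1, which forces R1C3 = 2.
Row 2 already has 1, so R2C2 = 3.
Column 2 now contains 3; hence R4C2 = 2.
Column 3 already has 2, which forces R4C3 = 3.
The full grid is 1 4 2 3 / 2 3 1 4 / 3 1 4 2 / 4 2 3 1.

1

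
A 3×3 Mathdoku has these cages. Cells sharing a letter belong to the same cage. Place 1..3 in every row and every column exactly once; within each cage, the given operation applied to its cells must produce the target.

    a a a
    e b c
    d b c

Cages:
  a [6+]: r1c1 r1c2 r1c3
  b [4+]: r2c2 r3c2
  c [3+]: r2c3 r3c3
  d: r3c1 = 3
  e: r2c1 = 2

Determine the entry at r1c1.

Cage e is a single given cell, leaving r2c1 = 2.
Row 2 already has 2, which forces r2c3 = 1.
Cage d is a single given cell; hence r3c1 = 3.
Row 3 already has 3, leaving r3c2 = 1.
Column 3 now contains 1, so r3c3 = 2.
Column 1 already has 3; hence r1c1 = 1.
Cage a has sum 6, so r1c2 = 2.
Column 3 now contains 2, which forces r1c3 = 3.
Row 2 already has 1, which forces r2c2 = 3.
Filled in: 1 2 3 / 2 3 1 / 3 1 2.

1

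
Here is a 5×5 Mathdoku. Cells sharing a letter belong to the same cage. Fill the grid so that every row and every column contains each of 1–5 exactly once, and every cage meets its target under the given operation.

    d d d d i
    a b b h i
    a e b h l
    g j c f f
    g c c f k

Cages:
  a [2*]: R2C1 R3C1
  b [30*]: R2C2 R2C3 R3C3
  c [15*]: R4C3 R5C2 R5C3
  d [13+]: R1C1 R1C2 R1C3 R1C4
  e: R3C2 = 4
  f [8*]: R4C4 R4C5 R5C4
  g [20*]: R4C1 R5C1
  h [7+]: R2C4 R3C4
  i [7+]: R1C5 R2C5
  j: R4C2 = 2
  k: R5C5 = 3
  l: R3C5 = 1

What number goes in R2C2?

E is a freebie, so R3C2 = 4.
Cage l is a single given cell, which forces R3C5 = 1.
Cage j is a single given cell, so R4C2 = 2.
2 is placed in row 4, leaving R4C5 = 4.
Cage k is a single given cell; hence R5C5 = 3.
The two cells of cage a must have product 2, leaving R2C1 = 1.
Row 3 now contains 1, so R3C1 = 2.
Row 4 now contains 4, so R4C1 = 5.
Cage c needs product 15, which forces R4C3 = 3.
Row 4 now contains 4; hence R4C4 = 1.
The two cells of cage g must have product 20, so R5C1 = 4.
Cage f has product 8, leaving R5C4 = 2.
Column 1 already has 4; hence R1C1 = 3.
Cage b has product 30, leaving R2C2 = 3.
Cage b has product 30, so R2C3 = 2.
The two cells of cage h must have sum 7, so R2C4 = 4.
Row 2 now contains 2, which forces R2C5 = 5.
3 is placed in column 3; hence R3C3 = 5.
Cage h's pair has sum 7, leaving R3C4 = 3.
5 is placed in column 3; hence R5C3 = 1.
Cage d has sum 13, which forces R1C2 = 1.
1 is placed in column 3, so R1C3 = 4.
Column 4 now contains 4, so R1C4 = 5.
5 is placed in column 5; hence R1C5 = 2.
1 is placed in row 5, which forces R5C2 = 5.
Filled in: 3 1 4 5 2 / 1 3 2 4 5 / 2 4 5 3 1 / 5 2 3 1 4 / 4 5 1 2 3.

3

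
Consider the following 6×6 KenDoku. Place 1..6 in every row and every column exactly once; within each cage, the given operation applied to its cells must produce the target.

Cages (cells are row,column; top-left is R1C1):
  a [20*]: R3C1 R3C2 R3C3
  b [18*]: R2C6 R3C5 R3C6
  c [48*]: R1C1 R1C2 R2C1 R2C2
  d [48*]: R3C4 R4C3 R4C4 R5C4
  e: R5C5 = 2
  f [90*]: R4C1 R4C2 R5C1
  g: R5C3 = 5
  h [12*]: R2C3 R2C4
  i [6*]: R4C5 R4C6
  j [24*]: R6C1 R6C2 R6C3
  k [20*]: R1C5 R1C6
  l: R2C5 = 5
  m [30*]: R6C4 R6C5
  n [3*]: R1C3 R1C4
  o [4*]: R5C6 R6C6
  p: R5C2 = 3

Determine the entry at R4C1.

L is a freebie, so R2C5 = 5.
Cage p is given, which forces R5C2 = 3.
G is a freebie; hence R5C3 = 5.
Cage e is a single given cell, so R5C5 = 2.
Column 5 already has 5, leaving R6C5 = 6.
Column 5 already has 5; hence R1C5 = 4.
The two cells of cage k must have product 20, which forces R1C6 = 5.
The 3 cells of cage f must have product 90, so R4C1 = 3.
Cage f has product 90, so R4C2 = 5.
Row 4 now contains 3, leaving R4C5 = 1.
Row 5 now contains 5, so R5C1 = 6.
Row 6 now contains 6; hence R6C4 = 5.
Cage a has product 20, leaving R3C1 = 5.
Column 5 now contains 1; hence R3C5 = 3.
Cage i needs two cells with product 6, so R4C6 = 6.
Cage j has product 24, leaving R6C3 = 3.
3 is placed in column 3, which forces R1C3 = 1.
Cage n needs two cells with product 3, leaving R1C4 = 3.
Cage b needs product 18, which forces R2C6 = 3.
Column 3 already has 1, so R3C3 = 4.
The 4 cells of cage d must have product 48, so R3C4 = 6.
Cage b needs product 18; hence R3C6 = 2.
Column 3 already has 4, leaving R4C3 = 2.
Row 4 now contains 2, which forces R4C4 = 4.
Cage d needs product 48, which forces R5C4 = 1.
Row 5 now contains 1; hence R5C6 = 4.
Column 6 already has 4; hence R6C6 = 1.
Row 1 already has 1, which forces R1C1 = 2.
Cage c has product 48, leaving R1C2 = 6.
2 is placed in column 3, which forces R2C3 = 6.
Column 4 now contains 6; hence R2C4 = 2.
Row 3 already has 4, so R3C2 = 1.
Column 1 already has 2, which forces R6C1 = 4.
4 is placed in row 6, which forces R6C2 = 2.
4 is placed in column 1; hence R2C1 = 1.
Column 2 already has 1; hence R2C2 = 4.
Completed grid: 2 6 1 3 4 5 / 1 4 6 2 5 3 / 5 1 4 6 3 2 / 3 5 2 4 1 6 / 6 3 5 1 2 4 / 4 2 3 5 6 1.

3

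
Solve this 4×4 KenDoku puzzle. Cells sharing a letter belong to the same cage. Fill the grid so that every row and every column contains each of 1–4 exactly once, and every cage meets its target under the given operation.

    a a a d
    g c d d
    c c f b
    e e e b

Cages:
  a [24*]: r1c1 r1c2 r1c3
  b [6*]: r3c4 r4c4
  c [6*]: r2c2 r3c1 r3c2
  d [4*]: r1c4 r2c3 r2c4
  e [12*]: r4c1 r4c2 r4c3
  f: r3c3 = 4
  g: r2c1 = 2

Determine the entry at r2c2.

3

Cage g is given, leaving r2c1 = 2.
Row 2 now contains 2, which forces r2c3 = 1.
Row 2 now contains 1, so r2c4 = 4.
Cage f is given, so r3c3 = 4.
Column 3 already has 4; hence r4c3 = 3.
3 is placed in row 4, so r4c4 = 2.
Column 3 already has 3; hence r1c3 = 2.
2 is placed in column 4, so r1c4 = 1.
Row 2 now contains 1; hence r2c2 = 3.
Cage c needs product 6, so r3c1 = 1.
Cage c needs product 6, so r3c2 = 2.
2 is placed in column 4, which forces r3c4 = 3.
1 is placed in column 1, so r4c1 = 4.
Row 4 now contains 4, so r4c2 = 1.
Column 1 now contains 4, so r1c1 = 3.
3 is placed in column 2, so r1c2 = 4.
Completed grid: 3 4 2 1 / 2 3 1 4 / 1 2 4 3 / 4 1 3 2.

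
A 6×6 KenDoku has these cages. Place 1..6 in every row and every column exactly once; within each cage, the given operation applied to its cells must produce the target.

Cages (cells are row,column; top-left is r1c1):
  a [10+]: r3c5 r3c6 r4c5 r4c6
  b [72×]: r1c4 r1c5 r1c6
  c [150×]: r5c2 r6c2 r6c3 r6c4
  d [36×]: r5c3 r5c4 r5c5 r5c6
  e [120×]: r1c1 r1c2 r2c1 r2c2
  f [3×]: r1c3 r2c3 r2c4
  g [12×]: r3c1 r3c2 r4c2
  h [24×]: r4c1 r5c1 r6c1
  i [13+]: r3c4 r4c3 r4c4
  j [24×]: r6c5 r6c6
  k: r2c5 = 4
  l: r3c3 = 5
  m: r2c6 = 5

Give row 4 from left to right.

6 1 4 3 5 2

The 3 cells of cage f must have product 3, so r1c3 = 1.
Cage f has product 3, leaving r2c3 = 3.
The 3 cells of cage f must have product 3, which forces r2c4 = 1.
Cage k is given, so r2c5 = 4.
M is a freebie, which forces r2c6 = 5.
Cage l is a single given cell, which forces r3c3 = 5.
The 4 cells of cage c must have product 150; hence r5c2 = 5.
Column 5 now contains 4, which forces r6c5 = 6.
Row 6 now contains 6, so r6c6 = 4.
The 4 cells of cage e must have product 120, so r1c1 = 5.
Cage e has product 120, so r1c2 = 2.
Cage b has product 72, leaving r1c4 = 4.
Column 5 now contains 6, leaving r1c5 = 3.
The 3 cells of cage b must have product 72; hence r1c6 = 6.
Cage e needs product 120, so r2c1 = 2.
Cage e has product 120, so r2c2 = 6.
Cage c has product 150, so r6c2 = 3.
Row 6 now contains 6, which forces r6c3 = 2.
The 4 cells of cage c must have product 150, so r6c4 = 5.
Cage g needs product 12; hence r3c1 = 3.
3 is placed in row 3; hence r3c4 = 6.
3 is placed in row 3, leaving r3c6 = 1.
Cage i needs sum 13, so r4c3 = 4.
Column 4 now contains 6, which forces r4c4 = 3.
Cage a needs sum 10, which forces r4c5 = 5.
Column 6 already has 1; hence r4c6 = 2.
2 is placed in column 3, which forces r5c3 = 6.
Column 4 now contains 3, so r5c4 = 2.
Row 5 already has 2, which forces r5c5 = 1.
Column 6 now contains 2, which forces r5c6 = 3.
Row 6 now contains 3, which forces r6c1 = 1.
Row 3 already has 1, leaving r3c2 = 4.
Row 3 already has 1, leaving r3c5 = 2.
Row 4 now contains 4; hence r4c1 = 6.
Row 4 now contains 4, leaving r4c2 = 1.
6 is placed in row 5, so r5c1 = 4.
Completed grid: 5 2 1 4 3 6 / 2 6 3 1 4 5 / 3 4 5 6 2 1 / 6 1 4 3 5 2 / 4 5 6 2 1 3 / 1 3 2 5 6 4.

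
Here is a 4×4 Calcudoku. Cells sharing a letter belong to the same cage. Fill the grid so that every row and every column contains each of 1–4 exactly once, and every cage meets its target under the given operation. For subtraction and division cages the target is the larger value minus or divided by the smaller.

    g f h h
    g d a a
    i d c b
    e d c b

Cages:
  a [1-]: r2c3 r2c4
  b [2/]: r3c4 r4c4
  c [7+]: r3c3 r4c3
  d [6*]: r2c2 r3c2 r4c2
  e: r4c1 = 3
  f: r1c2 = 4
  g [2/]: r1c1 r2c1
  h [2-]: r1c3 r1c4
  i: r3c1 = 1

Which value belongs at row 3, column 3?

3

Cage f is a single given cell, leaving r1c2 = 4.
Cage i is given, so r3c1 = 1.
Cage e is a single given cell, which forces r4c1 = 3.
3 is placed in row 4, leaving r4c3 = 4.
Column 1 now contains 1; hence r1c1 = 2.
The two cells of cage g must have quotient 2, which forces r2c1 = 4.
Column 3 already has 4; hence r3c3 = 3.
Column 3 now contains 3; hence r1c3 = 1.
Cage h's pair has difference 2, so r1c4 = 3.
Cage d needs product 6, so r2c2 = 3.
1 is placed in column 3; hence r2c3 = 2.
Row 2 now contains 2, which forces r2c4 = 1.
Row 3 now contains 3, which forces r3c2 = 2.
Row 3 now contains 2, which forces r3c4 = 4.
Cage d has product 6, which forces r4c2 = 1.
1 is placed in column 4, which forces r4c4 = 2.
The full grid is 2 4 1 3 / 4 3 2 1 / 1 2 3 4 / 3 1 4 2.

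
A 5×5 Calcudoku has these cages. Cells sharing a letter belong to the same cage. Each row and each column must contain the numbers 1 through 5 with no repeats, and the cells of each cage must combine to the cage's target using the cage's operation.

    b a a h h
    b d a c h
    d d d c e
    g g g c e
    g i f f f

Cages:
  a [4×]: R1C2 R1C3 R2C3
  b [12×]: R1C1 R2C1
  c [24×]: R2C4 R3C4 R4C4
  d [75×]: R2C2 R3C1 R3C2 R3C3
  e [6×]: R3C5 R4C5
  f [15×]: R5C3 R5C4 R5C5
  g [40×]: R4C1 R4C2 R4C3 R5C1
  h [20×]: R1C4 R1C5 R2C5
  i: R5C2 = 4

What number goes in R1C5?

4

Cage d needs product 75; hence R2C2 = 5.
Cage i is a single given cell, which forces R5C2 = 4.
In row 1, 3 can only go at R1C1, so R1C1 = 3.
Column 1 already has 3, which forces R2C1 = 4.
Cage g has product 40, leaving R4C3 = 4.
Cage a has product 4, leaving R1C2 = 2.
Column 3 now contains 4, leaving R1C3 = 1.
Cage a needs product 4, which forces R2C3 = 2.
Row 2 already has 2; hence R2C4 = 3.
Row 2 already has 2; hence R2C5 = 1.
Cage c needs product 24, which forces R3C4 = 4.
Column 2 already has 2, which forces R4C2 = 1.
3 is placed in column 4, which forces R4C4 = 2.
2 is placed in row 4; hence R4C5 = 3.
3 is placed in column 5, which forces R5C5 = 5.
4 is placed in column 4; hence R1C4 = 5.
Column 5 already has 5, which forces R1C5 = 4.
Cage d needs product 75; hence R3C1 = 1.
Column 2 already has 1; hence R3C2 = 3.
Cage d needs product 75; hence R3C3 = 5.
3 is placed in column 5, which forces R3C5 = 2.
2 is placed in row 4, leaving R4C1 = 5.
Cage g needs product 40, which forces R5C1 = 2.
Row 5 already has 5, leaving R5C3 = 3.
Row 5 already has 5, leaving R5C4 = 1.
The full grid is 3 2 1 5 4 / 4 5 2 3 1 / 1 3 5 4 2 / 5 1 4 2 3 / 2 4 3 1 5.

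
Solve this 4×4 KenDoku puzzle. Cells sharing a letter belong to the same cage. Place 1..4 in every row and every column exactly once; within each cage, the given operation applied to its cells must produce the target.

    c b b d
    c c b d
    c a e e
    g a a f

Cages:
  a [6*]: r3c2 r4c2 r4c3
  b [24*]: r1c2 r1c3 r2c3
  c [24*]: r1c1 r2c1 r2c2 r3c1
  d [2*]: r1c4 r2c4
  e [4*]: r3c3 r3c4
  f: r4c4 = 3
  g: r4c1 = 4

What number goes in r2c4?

Cage g is given, so r4c1 = 4.
Cage f is a single given cell, which forces r4c4 = 3.
Cage c needs product 24, leaving r2c2 = 4.
Cage a has product 6; hence r3c2 = 3.
Column 2 already has 3, leaving r1c2 = 2.
The 3 cells of cage b must have product 24, which forces r1c3 = 4.
Row 1 already has 2, leaving r1c4 = 1.
Cage b needs product 24, leaving r2c3 = 3.
Column 4 already has 1, leaving r2c4 = 2.
Column 3 already has 4, which forces r3c3 = 1.
Column 4 already has 1, so r3c4 = 4.
2 is placed in column 2; hence r4c2 = 1.
Column 3 now contains 1; hence r4c3 = 2.
1 is placed in row 1, which forces r1c1 = 3.
Row 2 already has 2, so r2c1 = 1.
Row 3 already has 1; hence r3c1 = 2.
Completed grid: 3 2 4 1 / 1 4 3 2 / 2 3 1 4 / 4 1 2 3.

2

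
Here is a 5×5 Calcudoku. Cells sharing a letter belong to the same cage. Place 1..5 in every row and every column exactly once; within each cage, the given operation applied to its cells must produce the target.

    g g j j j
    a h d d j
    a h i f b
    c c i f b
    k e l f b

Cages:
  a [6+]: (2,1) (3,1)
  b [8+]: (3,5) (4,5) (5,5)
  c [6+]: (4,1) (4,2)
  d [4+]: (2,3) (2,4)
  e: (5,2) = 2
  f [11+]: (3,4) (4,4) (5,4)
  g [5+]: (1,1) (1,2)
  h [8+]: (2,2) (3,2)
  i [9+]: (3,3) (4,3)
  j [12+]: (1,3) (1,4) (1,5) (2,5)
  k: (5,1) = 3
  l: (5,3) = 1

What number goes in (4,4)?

Cage k is given, which forces (5,1) = 3.
Cage e is a single given cell, which forces (5,2) = 2.
Cage l is a single given cell, which forces (5,3) = 1.
Column 3 already has 1, which forces (2,3) = 3.
Cage d's pair has sum 4, so (2,4) = 1.
3 is placed in row 2, leaving (2,2) = 5.
The two cells of cage h must have sum 8, which forces (3,2) = 3.
In row 3, 1 can only go at (3,5), so (3,5) = 1.
Cage j has sum 12; hence (2,5) = 2.
2 is placed in column 5, which forces (4,5) = 3.
Cage j has sum 12, leaving (1,3) = 2.
The 4 cells of cage j must have sum 12, so (1,4) = 3.
Column 5 already has 3, which forces (1,5) = 5.
2 is placed in row 2; hence (2,1) = 4.
The two cells of cage a must have sum 6, so (3,1) = 2.
Column 1 now contains 2, leaving (4,1) = 5.
5 is placed in row 4, so (4,3) = 4.
Row 4 already has 4; hence (4,4) = 2.
Cage b needs sum 8; hence (5,5) = 4.
Column 1 now contains 4, which forces (1,1) = 1.
Cage g needs two cells with sum 5, so (1,2) = 4.
Column 3 now contains 4; hence (3,3) = 5.
Cage f has sum 11, leaving (3,4) = 4.
Row 4 already has 4, leaving (4,2) = 1.
Row 5 now contains 4, which forces (5,4) = 5.
The full grid is 1 4 2 3 5 / 4 5 3 1 2 / 2 3 5 4 1 / 5 1 4 2 3 / 3 2 1 5 4.

2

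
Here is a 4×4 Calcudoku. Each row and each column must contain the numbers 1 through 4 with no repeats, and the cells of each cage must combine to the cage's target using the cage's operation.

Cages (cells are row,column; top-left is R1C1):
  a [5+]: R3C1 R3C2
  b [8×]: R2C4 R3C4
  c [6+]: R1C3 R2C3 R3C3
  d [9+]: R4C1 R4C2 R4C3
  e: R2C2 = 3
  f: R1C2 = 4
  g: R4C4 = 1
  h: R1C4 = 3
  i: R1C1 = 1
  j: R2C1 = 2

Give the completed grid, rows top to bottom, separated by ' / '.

1 4 2 3 / 2 3 1 4 / 4 1 3 2 / 3 2 4 1

Cage i is given, leaving R1C1 = 1.
Cage f is given, which forces R1C2 = 4.
H is a freebie, which forces R1C4 = 3.
J is a freebie, so R2C1 = 2.
E is a freebie, so R2C2 = 3.
3 is placed in row 2; hence R2C3 = 1.
Row 2 already has 2; hence R2C4 = 4.
4 is placed in column 4, so R3C4 = 2.
Column 2 now contains 3; hence R4C2 = 2.
G is a freebie, which forces R4C4 = 1.
3 is placed in row 1, so R1C3 = 2.
Cage a's pair has sum 5, which forces R3C1 = 4.
Row 3 already has 2; hence R3C2 = 1.
Row 3 already has 2, leaving R3C3 = 3.
Column 1 now contains 4, leaving R4C1 = 3.
3 is placed in column 3, leaving R4C3 = 4.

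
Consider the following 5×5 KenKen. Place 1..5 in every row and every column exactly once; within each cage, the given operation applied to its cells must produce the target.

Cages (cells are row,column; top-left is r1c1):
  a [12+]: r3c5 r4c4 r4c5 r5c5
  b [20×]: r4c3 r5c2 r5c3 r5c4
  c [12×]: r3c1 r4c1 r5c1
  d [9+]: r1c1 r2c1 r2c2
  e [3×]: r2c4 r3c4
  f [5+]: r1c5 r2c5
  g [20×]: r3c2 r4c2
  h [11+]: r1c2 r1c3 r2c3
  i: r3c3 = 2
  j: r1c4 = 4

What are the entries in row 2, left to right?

5 2 3 1 4

Cage j is a single given cell, which forces r1c4 = 4.
Cage i is a single given cell, so r3c3 = 2.
Column 3 now contains 2; hence r4c3 = 1.
The 3 cells of cage h must have sum 11, leaving r1c3 = 5.
Column 3 now contains 5; hence r5c3 = 4.
Cage h needs sum 11, leaving r1c2 = 3.
Column 3 now contains 4, so r2c3 = 3.
Row 2 now contains 3; hence r2c4 = 1.
Column 4 now contains 1; hence r3c4 = 3.
Column 4 now contains 1; hence r5c4 = 5.
Cage d needs sum 9, so r1c1 = 2.
Cage f's pair has sum 5, so r1c5 = 1.
Cage d needs sum 9, leaving r2c1 = 5.
The 3 cells of cage d must have sum 9; hence r2c2 = 2.
Cage f needs two cells with sum 5, leaving r2c5 = 4.
4 is placed in column 5, leaving r3c5 = 5.
Column 4 now contains 5, which forces r4c4 = 2.
5 is placed in column 5, so r4c5 = 3.
Row 5 now contains 5, leaving r5c2 = 1.
1 is placed in column 5, which forces r5c5 = 2.
Cage c needs product 12, so r3c1 = 1.
Row 3 already has 5, so r3c2 = 4.
Row 4 already has 3, so r4c1 = 4.
The two cells of cage g must have product 20, so r4c2 = 5.
Row 5 already has 1, leaving r5c1 = 3.
Completed grid: 2 3 5 4 1 / 5 2 3 1 4 / 1 4 2 3 5 / 4 5 1 2 3 / 3 1 4 5 2.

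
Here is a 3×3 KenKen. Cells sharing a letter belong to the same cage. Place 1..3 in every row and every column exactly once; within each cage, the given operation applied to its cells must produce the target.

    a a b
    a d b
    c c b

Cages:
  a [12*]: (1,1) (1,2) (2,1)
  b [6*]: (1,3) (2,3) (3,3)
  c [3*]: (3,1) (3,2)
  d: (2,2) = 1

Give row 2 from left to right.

Cage a needs product 12, leaving (1,1) = 3.
The 3 cells of cage a must have product 12, so (1,2) = 2.
2 is placed in row 1; hence (1,3) = 1.
Cage a needs product 12, which forces (2,1) = 2.
D is a freebie, leaving (2,2) = 1.
Row 2 now contains 2, which forces (2,3) = 3.
3 is placed in column 1, so (3,1) = 1.
1 is placed in column 2; hence (3,2) = 3.
Column 3 now contains 3, which forces (3,3) = 2.
Completed grid: 3 2 1 / 2 1 3 / 1 3 2.

2 1 3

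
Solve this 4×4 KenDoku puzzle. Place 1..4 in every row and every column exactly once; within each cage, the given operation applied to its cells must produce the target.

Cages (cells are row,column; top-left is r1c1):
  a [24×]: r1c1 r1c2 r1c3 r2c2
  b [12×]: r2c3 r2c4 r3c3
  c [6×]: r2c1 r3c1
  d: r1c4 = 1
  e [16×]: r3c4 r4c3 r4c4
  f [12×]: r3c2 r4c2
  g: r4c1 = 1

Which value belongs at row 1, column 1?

Cage d is a single given cell, which forces r1c4 = 1.
Cage g is given, so r4c1 = 1.
Column 4 already has 1, which forces r4c4 = 4.
The 4 cells of cage a must have product 24, leaving r2c2 = 1.
Cage f needs two cells with product 12, which forces r3c2 = 4.
4 is placed in column 4, leaving r3c4 = 2.
4 is placed in row 4; hence r4c2 = 3.
4 is placed in row 4; hence r4c3 = 2.
Column 2 now contains 3, which forces r1c2 = 2.
The two cells of cage c must have product 6, leaving r2c1 = 2.
Cage b has product 12, which forces r2c3 = 4.
Column 4 now contains 2, so r2c4 = 3.
Row 3 now contains 2, which forces r3c1 = 3.
Row 3 now contains 2, leaving r3c3 = 1.
3 is placed in column 1, which forces r1c1 = 4.
Column 3 now contains 4, which forces r1c3 = 3.
Completed grid: 4 2 3 1 / 2 1 4 3 / 3 4 1 2 / 1 3 2 4.

4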